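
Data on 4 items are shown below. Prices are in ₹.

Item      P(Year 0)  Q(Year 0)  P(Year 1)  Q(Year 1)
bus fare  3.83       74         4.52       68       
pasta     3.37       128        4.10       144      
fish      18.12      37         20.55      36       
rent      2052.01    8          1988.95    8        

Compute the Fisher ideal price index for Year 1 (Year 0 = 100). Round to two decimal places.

Laspeyres component (base-period weights):
ΣP(Year 1)Q(Year 0) = 4.52×74 + 4.10×128 + 20.55×37 + 1988.95×8 = 334.48 + 524.8 + 760.35 + 15911.6 = 17531.23
ΣP(Year 0)Q(Year 0) = 3.83×74 + 3.37×128 + 18.12×37 + 2052.01×8 = 283.42 + 431.36 + 670.44 + 16416.08 = 17801.3
L = 17531.23 / 17801.3 × 100 = 98.4829
Paasche component (current-period weights):
ΣP(Year 1)Q(Year 1) = 4.52×68 + 4.10×144 + 20.55×36 + 1988.95×8 = 307.36 + 590.4 + 739.8 + 15911.6 = 17549.16
ΣP(Year 0)Q(Year 1) = 3.83×68 + 3.37×144 + 18.12×36 + 2052.01×8 = 260.44 + 485.28 + 652.32 + 16416.08 = 17814.12
P = 17549.16 / 17814.12 × 100 = 98.5126
Fisher = √(L × P) = √(98.4829 × 98.5126) = 98.4978

98.50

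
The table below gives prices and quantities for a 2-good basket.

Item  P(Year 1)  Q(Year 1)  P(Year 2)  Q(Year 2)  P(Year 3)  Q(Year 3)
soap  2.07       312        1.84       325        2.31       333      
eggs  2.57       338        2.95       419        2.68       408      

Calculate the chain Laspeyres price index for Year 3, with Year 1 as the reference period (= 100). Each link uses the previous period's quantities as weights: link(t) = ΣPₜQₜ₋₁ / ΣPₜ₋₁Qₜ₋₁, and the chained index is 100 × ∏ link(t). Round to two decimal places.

105.98

Link Year 1→Year 2:
ΣP(Year 2)Q(Year 1) = 1.84×312 + 2.95×338 = 574.08 + 997.1 = 1571.18
ΣP(Year 1)Q(Year 1) = 2.07×312 + 2.57×338 = 645.84 + 868.66 = 1514.5
link = 1571.18/1514.5 = 1.037425
Link Year 2→Year 3:
ΣP(Year 3)Q(Year 2) = 2.31×325 + 2.68×419 = 750.75 + 1122.92 = 1873.67
ΣP(Year 2)Q(Year 2) = 1.84×325 + 2.95×419 = 598 + 1236.05 = 1834.05
link = 1873.67/1834.05 = 1.021602
Chained index = 100 × 1.037425 × 1.021602 = 105.9836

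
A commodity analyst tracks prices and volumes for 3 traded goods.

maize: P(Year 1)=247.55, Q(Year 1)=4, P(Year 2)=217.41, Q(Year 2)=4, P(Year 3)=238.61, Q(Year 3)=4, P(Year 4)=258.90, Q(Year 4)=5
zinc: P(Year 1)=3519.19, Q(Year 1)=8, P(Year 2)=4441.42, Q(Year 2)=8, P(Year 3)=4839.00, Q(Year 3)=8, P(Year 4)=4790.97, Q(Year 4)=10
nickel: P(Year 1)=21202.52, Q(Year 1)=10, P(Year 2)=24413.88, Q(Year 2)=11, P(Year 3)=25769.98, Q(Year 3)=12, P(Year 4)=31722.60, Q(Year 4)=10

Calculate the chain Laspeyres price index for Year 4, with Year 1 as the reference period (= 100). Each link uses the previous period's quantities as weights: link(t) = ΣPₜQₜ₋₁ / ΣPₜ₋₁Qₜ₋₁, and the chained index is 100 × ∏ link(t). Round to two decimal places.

Link Year 1→Year 2:
ΣP(Year 2)Q(Year 1) = 217.41×4 + 4441.42×8 + 24413.88×10 = 869.64 + 35531.36 + 244138.8 = 280539.8
ΣP(Year 1)Q(Year 1) = 247.55×4 + 3519.19×8 + 21202.52×10 = 990.2 + 28153.52 + 212025.2 = 241168.92
link = 280539.8/241168.92 = 1.163250
Link Year 2→Year 3:
ΣP(Year 3)Q(Year 2) = 238.61×4 + 4839.00×8 + 25769.98×11 = 954.44 + 38712 + 283469.78 = 323136.22
ΣP(Year 2)Q(Year 2) = 217.41×4 + 4441.42×8 + 24413.88×11 = 869.64 + 35531.36 + 268552.68 = 304953.68
link = 323136.22/304953.68 = 1.059624
Link Year 3→Year 4:
ΣP(Year 4)Q(Year 3) = 258.90×4 + 4790.97×8 + 31722.60×12 = 1035.6 + 38327.76 + 380671.2 = 420034.56
ΣP(Year 3)Q(Year 3) = 238.61×4 + 4839.00×8 + 25769.98×12 = 954.44 + 38712 + 309239.76 = 348906.2
link = 420034.56/348906.2 = 1.203861
Chained index = 100 × 1.163250 × 1.059624 × 1.203861 = 148.3888

148.39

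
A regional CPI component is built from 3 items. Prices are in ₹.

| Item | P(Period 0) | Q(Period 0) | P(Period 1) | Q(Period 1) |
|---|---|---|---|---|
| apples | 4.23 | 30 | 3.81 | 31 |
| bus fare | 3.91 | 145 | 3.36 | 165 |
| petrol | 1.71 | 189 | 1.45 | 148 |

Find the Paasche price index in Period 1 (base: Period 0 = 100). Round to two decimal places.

Paasche price index uses current-period quantities as weights.
ΣP(Period 1)·Q(Period 1) = 3.81×31 + 3.36×165 + 1.45×148 = 118.11 + 554.4 + 214.6 = 887.11
ΣP(Period 0)·Q(Period 1) = 4.23×31 + 3.91×165 + 1.71×148 = 131.13 + 645.15 + 253.08 = 1029.36
Index = 887.11 / 1029.36 × 100 = 86.1807

86.18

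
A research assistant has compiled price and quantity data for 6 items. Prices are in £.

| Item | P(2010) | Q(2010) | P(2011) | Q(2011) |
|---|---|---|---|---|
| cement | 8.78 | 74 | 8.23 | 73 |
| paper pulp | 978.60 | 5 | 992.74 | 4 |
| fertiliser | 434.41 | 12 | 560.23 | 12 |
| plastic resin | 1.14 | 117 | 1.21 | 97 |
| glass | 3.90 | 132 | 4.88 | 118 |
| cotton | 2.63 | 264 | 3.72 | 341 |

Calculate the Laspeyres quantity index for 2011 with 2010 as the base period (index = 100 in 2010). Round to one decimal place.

Laspeyres quantity index uses base-period prices as weights.
ΣP(2010)·Q(2011) = 8.78×73 + 978.60×4 + 434.41×12 + 1.14×97 + 3.90×118 + 2.63×341 = 640.94 + 3914.4 + 5212.92 + 110.58 + 460.2 + 896.83 = 11235.87
ΣP(2010)·Q(2010) = 8.78×74 + 978.60×5 + 434.41×12 + 1.14×117 + 3.90×132 + 2.63×264 = 649.72 + 4893 + 5212.92 + 133.38 + 514.8 + 694.32 = 12098.14
Index = 11235.87 / 12098.14 × 100 = 92.8727

92.9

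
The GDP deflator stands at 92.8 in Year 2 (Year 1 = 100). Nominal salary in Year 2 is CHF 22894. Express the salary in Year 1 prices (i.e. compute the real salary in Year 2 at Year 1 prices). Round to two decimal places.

Real = Nominal ÷ (Index/100) = 22894 ÷ (92.8/100)
     = 22894 ÷ 0.928 = 24670.2586

24670.26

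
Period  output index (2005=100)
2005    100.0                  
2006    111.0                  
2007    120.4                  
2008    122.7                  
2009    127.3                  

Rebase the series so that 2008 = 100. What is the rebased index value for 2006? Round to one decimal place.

Rebased(2006) = 111.0 / 122.7 × 100 = 90.4645

90.5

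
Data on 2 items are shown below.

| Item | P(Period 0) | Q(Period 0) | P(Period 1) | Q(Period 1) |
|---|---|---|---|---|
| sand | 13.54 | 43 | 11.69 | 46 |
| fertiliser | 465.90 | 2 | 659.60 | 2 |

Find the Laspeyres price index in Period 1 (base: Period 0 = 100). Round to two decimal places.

Laspeyres price index uses base-period quantities as weights.
ΣP(Period 1)·Q(Period 0) = 11.69×43 + 659.60×2 = 502.67 + 1319.2 = 1821.87
ΣP(Period 0)·Q(Period 0) = 13.54×43 + 465.90×2 = 582.22 + 931.8 = 1514.02
Index = 1821.87 / 1514.02 × 100 = 120.3333

120.33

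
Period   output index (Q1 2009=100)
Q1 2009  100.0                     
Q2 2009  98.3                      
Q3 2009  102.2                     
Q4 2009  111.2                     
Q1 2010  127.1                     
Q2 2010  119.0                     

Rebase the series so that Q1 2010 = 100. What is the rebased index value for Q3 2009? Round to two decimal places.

80.41

Rebased(Q3 2009) = 102.2 / 127.1 × 100 = 80.4091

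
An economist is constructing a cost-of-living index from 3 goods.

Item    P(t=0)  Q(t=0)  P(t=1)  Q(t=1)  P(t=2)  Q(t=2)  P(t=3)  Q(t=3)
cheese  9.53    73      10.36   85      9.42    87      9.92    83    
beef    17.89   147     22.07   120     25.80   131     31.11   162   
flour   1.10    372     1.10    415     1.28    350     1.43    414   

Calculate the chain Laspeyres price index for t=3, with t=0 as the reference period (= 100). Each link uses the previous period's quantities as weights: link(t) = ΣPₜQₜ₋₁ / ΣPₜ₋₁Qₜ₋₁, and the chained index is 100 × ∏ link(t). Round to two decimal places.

Link t=0→t=1:
ΣP(t=1)Q(t=0) = 10.36×73 + 22.07×147 + 1.10×372 = 756.28 + 3244.29 + 409.2 = 4409.77
ΣP(t=0)Q(t=0) = 9.53×73 + 17.89×147 + 1.10×372 = 695.69 + 2629.83 + 409.2 = 3734.72
link = 4409.77/3734.72 = 1.180750
Link t=1→t=2:
ΣP(t=2)Q(t=1) = 9.42×85 + 25.80×120 + 1.28×415 = 800.7 + 3096 + 531.2 = 4427.9
ΣP(t=1)Q(t=1) = 10.36×85 + 22.07×120 + 1.10×415 = 880.6 + 2648.4 + 456.5 = 3985.5
link = 4427.9/3985.5 = 1.111002
Link t=2→t=3:
ΣP(t=3)Q(t=2) = 9.92×87 + 31.11×131 + 1.43×350 = 863.04 + 4075.41 + 500.5 = 5438.95
ΣP(t=2)Q(t=2) = 9.42×87 + 25.80×131 + 1.28×350 = 819.54 + 3379.8 + 448 = 4647.34
link = 5438.95/4647.34 = 1.170336
Chained index = 100 × 1.180750 × 1.111002 × 1.170336 = 153.5266

153.53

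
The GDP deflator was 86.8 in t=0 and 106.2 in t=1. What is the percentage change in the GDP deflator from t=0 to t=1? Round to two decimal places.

22.35%

Change = (106.2 − 86.8) / 86.8 × 100
       = 19.4 / 86.8 × 100 = 22.3502%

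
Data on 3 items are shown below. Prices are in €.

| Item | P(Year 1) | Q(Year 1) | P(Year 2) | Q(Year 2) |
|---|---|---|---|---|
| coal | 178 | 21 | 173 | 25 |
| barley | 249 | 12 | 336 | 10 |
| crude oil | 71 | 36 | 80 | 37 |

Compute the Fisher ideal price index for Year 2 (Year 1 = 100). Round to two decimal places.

Laspeyres component (base-period weights):
ΣP(Year 2)Q(Year 1) = 173×21 + 336×12 + 80×36 = 3633 + 4032 + 2880 = 10545
ΣP(Year 1)Q(Year 1) = 178×21 + 249×12 + 71×36 = 3738 + 2988 + 2556 = 9282
L = 10545 / 9282 × 100 = 113.6070
Paasche component (current-period weights):
ΣP(Year 2)Q(Year 2) = 173×25 + 336×10 + 80×37 = 4325 + 3360 + 2960 = 10645
ΣP(Year 1)Q(Year 2) = 178×25 + 249×10 + 71×37 = 4450 + 2490 + 2627 = 9567
P = 10645 / 9567 × 100 = 111.2679
Fisher = √(L × P) = √(113.6070 × 111.2679) = 112.4314

112.43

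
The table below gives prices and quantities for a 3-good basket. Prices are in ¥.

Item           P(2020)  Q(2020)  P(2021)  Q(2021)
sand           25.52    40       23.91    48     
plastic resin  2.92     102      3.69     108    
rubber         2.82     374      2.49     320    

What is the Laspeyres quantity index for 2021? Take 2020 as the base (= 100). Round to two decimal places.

Laspeyres quantity index uses base-period prices as weights.
ΣP(2020)·Q(2021) = 25.52×48 + 2.92×108 + 2.82×320 = 1224.96 + 315.36 + 902.4 = 2442.72
ΣP(2020)·Q(2020) = 25.52×40 + 2.92×102 + 2.82×374 = 1020.8 + 297.84 + 1054.68 = 2373.32
Index = 2442.72 / 2373.32 × 100 = 102.9242

102.92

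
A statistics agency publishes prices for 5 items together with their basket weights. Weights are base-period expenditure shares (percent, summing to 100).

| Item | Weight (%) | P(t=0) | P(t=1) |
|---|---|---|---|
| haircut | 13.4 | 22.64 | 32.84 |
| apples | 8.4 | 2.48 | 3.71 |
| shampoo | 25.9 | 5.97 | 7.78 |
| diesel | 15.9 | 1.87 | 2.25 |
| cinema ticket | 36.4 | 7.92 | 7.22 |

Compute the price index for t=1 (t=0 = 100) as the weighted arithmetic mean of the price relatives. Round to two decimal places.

118.07

haircut: 13.4 × (32.84/22.64) = 13.4 × 1.450530 = 19.4371
apples: 8.4 × (3.71/2.48) = 8.4 × 1.495968 = 12.5661
shampoo: 25.9 × (7.78/5.97) = 25.9 × 1.303183 = 33.7524
diesel: 15.9 × (2.25/1.87) = 15.9 × 1.203209 = 19.1310
cinema ticket: 36.4 × (7.22/7.92) = 36.4 × 0.911616 = 33.1828
Index = Σ wᵢ·(p₁ᵢ/p₀ᵢ) = 19.4371 + 12.5661 + 33.7524 + 19.1310 + 33.1828 = 118.0695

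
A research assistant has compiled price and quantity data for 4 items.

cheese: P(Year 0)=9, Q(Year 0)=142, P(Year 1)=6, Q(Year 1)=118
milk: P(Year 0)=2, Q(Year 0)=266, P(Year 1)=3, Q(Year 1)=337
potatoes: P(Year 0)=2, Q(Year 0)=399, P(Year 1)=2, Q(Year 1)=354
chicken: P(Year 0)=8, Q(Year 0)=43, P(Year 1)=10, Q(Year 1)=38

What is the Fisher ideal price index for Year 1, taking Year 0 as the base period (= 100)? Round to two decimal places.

Laspeyres component (base-period weights):
ΣP(Year 1)Q(Year 0) = 6×142 + 3×266 + 2×399 + 10×43 = 852 + 798 + 798 + 430 = 2878
ΣP(Year 0)Q(Year 0) = 9×142 + 2×266 + 2×399 + 8×43 = 1278 + 532 + 798 + 344 = 2952
L = 2878 / 2952 × 100 = 97.4932
Paasche component (current-period weights):
ΣP(Year 1)Q(Year 1) = 6×118 + 3×337 + 2×354 + 10×38 = 708 + 1011 + 708 + 380 = 2807
ΣP(Year 0)Q(Year 1) = 9×118 + 2×337 + 2×354 + 8×38 = 1062 + 674 + 708 + 304 = 2748
P = 2807 / 2748 × 100 = 102.1470
Fisher = √(L × P) = √(97.4932 × 102.1470) = 99.7930

99.79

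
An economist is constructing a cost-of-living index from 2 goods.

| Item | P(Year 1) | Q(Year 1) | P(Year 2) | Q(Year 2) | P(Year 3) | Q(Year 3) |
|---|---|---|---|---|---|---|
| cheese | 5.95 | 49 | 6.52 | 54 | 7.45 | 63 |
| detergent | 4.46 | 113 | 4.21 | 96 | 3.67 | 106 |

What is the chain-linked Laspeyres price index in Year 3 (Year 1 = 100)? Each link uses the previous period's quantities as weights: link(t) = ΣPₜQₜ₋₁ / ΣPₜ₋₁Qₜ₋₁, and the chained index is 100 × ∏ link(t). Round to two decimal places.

99.75

Link Year 1→Year 2:
ΣP(Year 2)Q(Year 1) = 6.52×49 + 4.21×113 = 319.48 + 475.73 = 795.21
ΣP(Year 1)Q(Year 1) = 5.95×49 + 4.46×113 = 291.55 + 503.98 = 795.53
link = 795.21/795.53 = 0.999598
Link Year 2→Year 3:
ΣP(Year 3)Q(Year 2) = 7.45×54 + 3.67×96 = 402.3 + 352.32 = 754.62
ΣP(Year 2)Q(Year 2) = 6.52×54 + 4.21×96 = 352.08 + 404.16 = 756.24
link = 754.62/756.24 = 0.997858
Chained index = 100 × 0.999598 × 0.997858 = 99.7456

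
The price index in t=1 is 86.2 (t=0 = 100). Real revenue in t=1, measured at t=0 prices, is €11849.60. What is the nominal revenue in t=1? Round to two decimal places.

Nominal = Real × (Index/100) = 11849.60 × (86.2/100)
        = 11849.60 × 0.862 = 10214.3552

10214.36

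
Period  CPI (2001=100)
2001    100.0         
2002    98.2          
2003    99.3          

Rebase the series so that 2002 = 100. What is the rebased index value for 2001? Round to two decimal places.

Rebased(2001) = 100.0 / 98.2 × 100 = 101.8330

101.83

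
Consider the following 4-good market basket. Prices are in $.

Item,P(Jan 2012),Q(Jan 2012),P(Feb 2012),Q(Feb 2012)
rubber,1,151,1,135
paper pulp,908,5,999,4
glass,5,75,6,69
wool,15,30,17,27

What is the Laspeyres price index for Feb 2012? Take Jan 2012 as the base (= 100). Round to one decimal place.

Laspeyres price index uses base-period quantities as weights.
ΣP(Feb 2012)·Q(Jan 2012) = 1×151 + 999×5 + 6×75 + 17×30 = 151 + 4995 + 450 + 510 = 6106
ΣP(Jan 2012)·Q(Jan 2012) = 1×151 + 908×5 + 5×75 + 15×30 = 151 + 4540 + 375 + 450 = 5516
Index = 6106 / 5516 × 100 = 110.6962

110.7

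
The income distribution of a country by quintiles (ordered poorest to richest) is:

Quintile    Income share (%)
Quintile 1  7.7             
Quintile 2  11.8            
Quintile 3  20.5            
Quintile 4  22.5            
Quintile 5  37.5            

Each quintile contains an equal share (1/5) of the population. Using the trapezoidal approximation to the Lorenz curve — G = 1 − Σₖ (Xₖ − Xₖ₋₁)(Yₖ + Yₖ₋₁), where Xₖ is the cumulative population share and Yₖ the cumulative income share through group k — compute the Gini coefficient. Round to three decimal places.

0.281

Cumulative income shares Yₖ: 0.0770, 0.1950, 0.4000, 0.6250, 1.0000
Σ (Xₖ−Xₖ₋₁)(Yₖ+Yₖ₋₁) = (1/5)(0.0770+0.0000) + (1/5)(0.1950+0.0770) + (1/5)(0.4000+0.1950) + (1/5)(0.6250+0.4000) + (1/5)(1.0000+0.6250)
  = 0.0154 + 0.0544 + 0.1190 + 0.2050 + 0.3250 = 0.7188
G = 1 − 0.7188 = 0.2812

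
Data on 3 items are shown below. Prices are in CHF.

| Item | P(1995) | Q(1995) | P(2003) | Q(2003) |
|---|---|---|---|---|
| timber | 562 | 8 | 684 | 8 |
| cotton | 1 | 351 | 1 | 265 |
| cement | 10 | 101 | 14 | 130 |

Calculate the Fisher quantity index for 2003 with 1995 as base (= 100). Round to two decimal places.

103.95

Laspeyres component (base-period weights):
ΣP(1995)Q(2003) = 562×8 + 1×265 + 10×130 = 4496 + 265 + 1300 = 6061
ΣP(1995)Q(1995) = 562×8 + 1×351 + 10×101 = 4496 + 351 + 1010 = 5857
L = 6061 / 5857 × 100 = 103.4830
Paasche component (current-period weights):
ΣP(2003)Q(2003) = 684×8 + 1×265 + 14×130 = 5472 + 265 + 1820 = 7557
ΣP(2003)Q(1995) = 684×8 + 1×351 + 14×101 = 5472 + 351 + 1414 = 7237
P = 7557 / 7237 × 100 = 104.4217
Fisher = √(L × P) = √(103.4830 × 104.4217) = 103.9513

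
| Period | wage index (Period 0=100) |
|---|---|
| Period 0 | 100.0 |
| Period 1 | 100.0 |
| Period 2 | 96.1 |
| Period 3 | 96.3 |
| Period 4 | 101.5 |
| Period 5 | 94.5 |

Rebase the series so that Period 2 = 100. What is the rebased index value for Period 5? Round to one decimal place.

98.3

Rebased(Period 5) = 94.5 / 96.1 × 100 = 98.3351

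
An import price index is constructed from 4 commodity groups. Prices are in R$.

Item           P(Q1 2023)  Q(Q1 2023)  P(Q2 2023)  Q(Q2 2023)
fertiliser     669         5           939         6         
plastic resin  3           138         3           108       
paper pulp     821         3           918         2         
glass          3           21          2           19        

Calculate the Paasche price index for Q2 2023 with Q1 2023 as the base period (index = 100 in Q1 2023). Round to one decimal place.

129.7

Paasche price index uses current-period quantities as weights.
ΣP(Q2 2023)·Q(Q2 2023) = 939×6 + 3×108 + 918×2 + 2×19 = 5634 + 324 + 1836 + 38 = 7832
ΣP(Q1 2023)·Q(Q2 2023) = 669×6 + 3×108 + 821×2 + 3×19 = 4014 + 324 + 1642 + 57 = 6037
Index = 7832 / 6037 × 100 = 129.7333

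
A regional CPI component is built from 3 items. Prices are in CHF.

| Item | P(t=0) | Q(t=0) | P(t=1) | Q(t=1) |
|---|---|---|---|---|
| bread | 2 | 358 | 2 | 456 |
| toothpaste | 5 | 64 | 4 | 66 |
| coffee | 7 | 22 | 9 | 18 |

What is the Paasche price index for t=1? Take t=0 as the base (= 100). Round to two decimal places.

Paasche price index uses current-period quantities as weights.
ΣP(t=1)·Q(t=1) = 2×456 + 4×66 + 9×18 = 912 + 264 + 162 = 1338
ΣP(t=0)·Q(t=1) = 2×456 + 5×66 + 7×18 = 912 + 330 + 126 = 1368
Index = 1338 / 1368 × 100 = 97.8070

97.81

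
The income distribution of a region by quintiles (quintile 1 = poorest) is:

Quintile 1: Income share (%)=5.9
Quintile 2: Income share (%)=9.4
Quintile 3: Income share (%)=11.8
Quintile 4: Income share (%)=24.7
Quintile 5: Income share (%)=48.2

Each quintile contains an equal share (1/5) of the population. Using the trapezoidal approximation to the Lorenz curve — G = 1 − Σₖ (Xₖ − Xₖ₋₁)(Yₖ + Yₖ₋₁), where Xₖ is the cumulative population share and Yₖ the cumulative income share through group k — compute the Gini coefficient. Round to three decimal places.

Cumulative income shares Yₖ: 0.0590, 0.1530, 0.2710, 0.5180, 1.0000
Σ (Xₖ−Xₖ₋₁)(Yₖ+Yₖ₋₁) = (1/5)(0.0590+0.0000) + (1/5)(0.1530+0.0590) + (1/5)(0.2710+0.1530) + (1/5)(0.5180+0.2710) + (1/5)(1.0000+0.5180)
  = 0.0118 + 0.0424 + 0.0848 + 0.1578 + 0.3036 = 0.6004
G = 1 − 0.6004 = 0.3996

0.400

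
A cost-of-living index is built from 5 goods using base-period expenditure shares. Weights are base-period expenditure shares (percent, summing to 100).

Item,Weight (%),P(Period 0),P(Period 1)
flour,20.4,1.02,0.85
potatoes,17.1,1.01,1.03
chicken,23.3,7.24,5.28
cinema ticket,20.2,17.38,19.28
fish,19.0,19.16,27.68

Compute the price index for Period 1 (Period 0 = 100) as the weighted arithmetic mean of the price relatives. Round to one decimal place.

101.3

flour: 20.4 × (0.85/1.02) = 20.4 × 0.833333 = 17.0000
potatoes: 17.1 × (1.03/1.01) = 17.1 × 1.019802 = 17.4386
chicken: 23.3 × (5.28/7.24) = 23.3 × 0.729282 = 16.9923
cinema ticket: 20.2 × (19.28/17.38) = 20.2 × 1.109321 = 22.4083
fish: 19.0 × (27.68/19.16) = 19.0 × 1.444676 = 27.4489
Index = Σ wᵢ·(p₁ᵢ/p₀ᵢ) = 17.0000 + 17.4386 + 16.9923 + 22.4083 + 27.4489 = 101.2880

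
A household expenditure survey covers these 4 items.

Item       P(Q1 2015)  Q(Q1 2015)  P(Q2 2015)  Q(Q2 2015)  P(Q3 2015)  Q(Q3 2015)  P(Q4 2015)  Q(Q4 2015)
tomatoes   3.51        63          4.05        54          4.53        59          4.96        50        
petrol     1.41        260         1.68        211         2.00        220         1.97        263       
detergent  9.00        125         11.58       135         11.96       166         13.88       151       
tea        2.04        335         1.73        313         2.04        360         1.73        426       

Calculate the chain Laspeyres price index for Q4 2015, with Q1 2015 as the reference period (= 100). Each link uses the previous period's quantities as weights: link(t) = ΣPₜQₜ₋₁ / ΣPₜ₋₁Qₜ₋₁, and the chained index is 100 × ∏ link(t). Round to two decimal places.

131.87

Link Q1 2015→Q2 2015:
ΣP(Q2 2015)Q(Q1 2015) = 4.05×63 + 1.68×260 + 11.58×125 + 1.73×335 = 255.15 + 436.8 + 1447.5 + 579.55 = 2719
ΣP(Q1 2015)Q(Q1 2015) = 3.51×63 + 1.41×260 + 9.00×125 + 2.04×335 = 221.13 + 366.6 + 1125 + 683.4 = 2396.13
link = 2719/2396.13 = 1.134746
Link Q2 2015→Q3 2015:
ΣP(Q3 2015)Q(Q2 2015) = 4.53×54 + 2.00×211 + 11.96×135 + 2.04×313 = 244.62 + 422 + 1614.6 + 638.52 = 2919.74
ΣP(Q2 2015)Q(Q2 2015) = 4.05×54 + 1.68×211 + 11.58×135 + 1.73×313 = 218.7 + 354.48 + 1563.3 + 541.49 = 2677.97
link = 2919.74/2677.97 = 1.090281
Link Q3 2015→Q4 2015:
ΣP(Q4 2015)Q(Q3 2015) = 4.96×59 + 1.97×220 + 13.88×166 + 1.73×360 = 292.64 + 433.4 + 2304.08 + 622.8 = 3652.92
ΣP(Q3 2015)Q(Q3 2015) = 4.53×59 + 2.00×220 + 11.96×166 + 2.04×360 = 267.27 + 440 + 1985.36 + 734.4 = 3427.03
link = 3652.92/3427.03 = 1.065914
Chained index = 100 × 1.134746 × 1.090281 × 1.065914 = 131.8741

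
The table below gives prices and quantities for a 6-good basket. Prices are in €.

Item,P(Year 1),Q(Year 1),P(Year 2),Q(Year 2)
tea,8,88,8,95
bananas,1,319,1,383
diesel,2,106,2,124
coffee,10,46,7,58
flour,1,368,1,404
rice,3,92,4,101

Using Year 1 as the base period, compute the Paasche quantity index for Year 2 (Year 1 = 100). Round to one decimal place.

Paasche quantity index uses current-period prices as weights.
ΣP(Year 2)·Q(Year 2) = 8×95 + 1×383 + 2×124 + 7×58 + 1×404 + 4×101 = 760 + 383 + 248 + 406 + 404 + 404 = 2605
ΣP(Year 2)·Q(Year 1) = 8×88 + 1×319 + 2×106 + 7×46 + 1×368 + 4×92 = 704 + 319 + 212 + 322 + 368 + 368 = 2293
Index = 2605 / 2293 × 100 = 113.6066

113.6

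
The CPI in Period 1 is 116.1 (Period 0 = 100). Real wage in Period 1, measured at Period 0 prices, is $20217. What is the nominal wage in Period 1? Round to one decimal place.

23471.9

Nominal = Real × (Index/100) = 20217 × (116.1/100)
        = 20217 × 1.161 = 23471.9370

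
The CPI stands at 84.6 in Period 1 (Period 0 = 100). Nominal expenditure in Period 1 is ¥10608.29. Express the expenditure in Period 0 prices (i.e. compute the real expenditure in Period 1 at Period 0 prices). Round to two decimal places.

Real = Nominal ÷ (Index/100) = 10608.29 ÷ (84.6/100)
     = 10608.29 ÷ 0.846 = 12539.3499

12539.35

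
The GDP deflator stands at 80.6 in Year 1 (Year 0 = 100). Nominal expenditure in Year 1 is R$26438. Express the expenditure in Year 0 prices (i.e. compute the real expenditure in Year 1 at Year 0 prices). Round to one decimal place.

Real = Nominal ÷ (Index/100) = 26438 ÷ (80.6/100)
     = 26438 ÷ 0.806 = 32801.4888

32801.5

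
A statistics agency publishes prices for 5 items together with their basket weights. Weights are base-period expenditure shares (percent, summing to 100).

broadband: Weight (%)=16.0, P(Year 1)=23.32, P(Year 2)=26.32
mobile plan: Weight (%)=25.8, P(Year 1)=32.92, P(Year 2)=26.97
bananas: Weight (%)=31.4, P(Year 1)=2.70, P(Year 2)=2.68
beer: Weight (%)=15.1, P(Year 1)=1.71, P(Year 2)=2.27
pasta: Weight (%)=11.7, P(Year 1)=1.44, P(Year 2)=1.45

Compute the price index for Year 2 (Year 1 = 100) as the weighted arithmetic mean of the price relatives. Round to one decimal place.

broadband: 16.0 × (26.32/23.32) = 16.0 × 1.128645 = 18.0583
mobile plan: 25.8 × (26.97/32.92) = 25.8 × 0.819259 = 21.1369
bananas: 31.4 × (2.68/2.70) = 31.4 × 0.992593 = 31.1674
beer: 15.1 × (2.27/1.71) = 15.1 × 1.327485 = 20.0450
pasta: 11.7 × (1.45/1.44) = 11.7 × 1.006944 = 11.7812
Index = Σ wᵢ·(p₁ᵢ/p₀ᵢ) = 18.0583 + 21.1369 + 31.1674 + 20.0450 + 11.7812 = 102.1889

102.2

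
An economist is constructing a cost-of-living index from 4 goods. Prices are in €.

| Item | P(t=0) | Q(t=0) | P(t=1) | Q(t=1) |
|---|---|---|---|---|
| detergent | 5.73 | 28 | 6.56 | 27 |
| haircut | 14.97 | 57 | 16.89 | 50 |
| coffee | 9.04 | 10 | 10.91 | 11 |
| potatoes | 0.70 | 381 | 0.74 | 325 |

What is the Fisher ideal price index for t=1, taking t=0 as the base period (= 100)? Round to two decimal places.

Laspeyres component (base-period weights):
ΣP(t=1)Q(t=0) = 6.56×28 + 16.89×57 + 10.91×10 + 0.74×381 = 183.68 + 962.73 + 109.1 + 281.94 = 1537.45
ΣP(t=0)Q(t=0) = 5.73×28 + 14.97×57 + 9.04×10 + 0.70×381 = 160.44 + 853.29 + 90.4 + 266.7 = 1370.83
L = 1537.45 / 1370.83 × 100 = 112.1547
Paasche component (current-period weights):
ΣP(t=1)Q(t=1) = 6.56×27 + 16.89×50 + 10.91×11 + 0.74×325 = 177.12 + 844.5 + 120.01 + 240.5 = 1382.13
ΣP(t=0)Q(t=1) = 5.73×27 + 14.97×50 + 9.04×11 + 0.70×325 = 154.71 + 748.5 + 99.44 + 227.5 = 1230.15
P = 1382.13 / 1230.15 × 100 = 112.3546
Fisher = √(L × P) = √(112.1547 × 112.3546) = 112.2546

112.25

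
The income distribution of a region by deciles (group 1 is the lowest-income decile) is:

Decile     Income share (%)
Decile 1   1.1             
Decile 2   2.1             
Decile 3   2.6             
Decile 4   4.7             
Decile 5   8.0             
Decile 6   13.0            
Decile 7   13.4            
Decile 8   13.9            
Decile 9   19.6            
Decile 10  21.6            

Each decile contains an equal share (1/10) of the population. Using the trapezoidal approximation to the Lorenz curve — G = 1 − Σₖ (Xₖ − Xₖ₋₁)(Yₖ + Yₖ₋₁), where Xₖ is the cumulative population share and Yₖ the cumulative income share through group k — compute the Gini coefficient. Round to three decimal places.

Cumulative income shares Yₖ: 0.0110, 0.0320, 0.0580, 0.1050, 0.1850, 0.3150, 0.4490, 0.5880, 0.7840, 1.0000
Σ (Xₖ−Xₖ₋₁)(Yₖ+Yₖ₋₁) = (1/10)(0.0110+0.0000) + (1/10)(0.0320+0.0110) + (1/10)(0.0580+0.0320) + (1/10)(0.1050+0.0580) + (1/10)(0.1850+0.1050) + (1/10)(0.3150+0.1850) + (1/10)(0.4490+0.3150) + (1/10)(0.5880+0.4490) + (1/10)(0.7840+0.5880) + (1/10)(1.0000+0.7840)
  = 0.0011 + 0.0043 + 0.0090 + 0.0163 + 0.0290 + 0.0500 + 0.0764 + 0.1037 + 0.1372 + 0.1784 = 0.6054
G = 1 − 0.6054 = 0.3946

0.395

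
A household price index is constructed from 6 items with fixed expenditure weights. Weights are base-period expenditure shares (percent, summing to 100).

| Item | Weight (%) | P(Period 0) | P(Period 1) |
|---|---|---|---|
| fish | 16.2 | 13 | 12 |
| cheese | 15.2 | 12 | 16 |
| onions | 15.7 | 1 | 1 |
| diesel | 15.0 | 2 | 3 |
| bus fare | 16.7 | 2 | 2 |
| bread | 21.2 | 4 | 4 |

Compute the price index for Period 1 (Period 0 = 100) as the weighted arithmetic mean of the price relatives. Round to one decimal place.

fish: 16.2 × (12/13) = 16.2 × 0.923077 = 14.9538
cheese: 15.2 × (16/12) = 15.2 × 1.333333 = 20.2667
onions: 15.7 × (1/1) = 15.7 × 1.000000 = 15.7000
diesel: 15.0 × (3/2) = 15.0 × 1.500000 = 22.5000
bus fare: 16.7 × (2/2) = 16.7 × 1.000000 = 16.7000
bread: 21.2 × (4/4) = 21.2 × 1.000000 = 21.2000
Index = Σ wᵢ·(p₁ᵢ/p₀ᵢ) = 14.9538 + 20.2667 + 15.7000 + 22.5000 + 16.7000 + 21.2000 = 111.3205

111.3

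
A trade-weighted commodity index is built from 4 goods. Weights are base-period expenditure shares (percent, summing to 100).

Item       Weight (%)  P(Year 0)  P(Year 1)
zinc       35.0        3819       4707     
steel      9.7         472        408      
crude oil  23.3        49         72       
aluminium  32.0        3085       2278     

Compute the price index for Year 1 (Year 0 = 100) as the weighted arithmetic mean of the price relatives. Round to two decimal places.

zinc: 35.0 × (4707/3819) = 35.0 × 1.232522 = 43.1383
steel: 9.7 × (408/472) = 9.7 × 0.864407 = 8.3847
crude oil: 23.3 × (72/49) = 23.3 × 1.469388 = 34.2367
aluminium: 32.0 × (2278/3085) = 32.0 × 0.738412 = 23.6292
Index = Σ wᵢ·(p₁ᵢ/p₀ᵢ) = 43.1383 + 8.3847 + 34.2367 + 23.6292 = 109.3889

109.39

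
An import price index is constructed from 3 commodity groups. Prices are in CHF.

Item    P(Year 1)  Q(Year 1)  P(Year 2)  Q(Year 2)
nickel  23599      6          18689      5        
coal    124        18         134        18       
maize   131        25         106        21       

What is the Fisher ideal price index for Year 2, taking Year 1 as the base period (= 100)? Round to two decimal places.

79.71

Laspeyres component (base-period weights):
ΣP(Year 2)Q(Year 1) = 18689×6 + 134×18 + 106×25 = 112134 + 2412 + 2650 = 117196
ΣP(Year 1)Q(Year 1) = 23599×6 + 124×18 + 131×25 = 141594 + 2232 + 3275 = 147101
L = 117196 / 147101 × 100 = 79.6704
Paasche component (current-period weights):
ΣP(Year 2)Q(Year 2) = 18689×5 + 134×18 + 106×21 = 93445 + 2412 + 2226 = 98083
ΣP(Year 1)Q(Year 2) = 23599×5 + 124×18 + 131×21 = 117995 + 2232 + 2751 = 122978
P = 98083 / 122978 × 100 = 79.7565
Fisher = √(L × P) = √(79.6704 × 79.7565) = 79.7135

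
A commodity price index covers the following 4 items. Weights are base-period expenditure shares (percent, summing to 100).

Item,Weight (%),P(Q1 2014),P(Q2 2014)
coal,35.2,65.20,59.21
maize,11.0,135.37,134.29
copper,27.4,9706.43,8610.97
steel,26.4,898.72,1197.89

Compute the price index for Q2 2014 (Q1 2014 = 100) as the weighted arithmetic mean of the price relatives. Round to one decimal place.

102.4

coal: 35.2 × (59.21/65.20) = 35.2 × 0.908129 = 31.9661
maize: 11.0 × (134.29/135.37) = 11.0 × 0.992022 = 10.9122
copper: 27.4 × (8610.97/9706.43) = 27.4 × 0.887141 = 24.3077
steel: 26.4 × (1197.89/898.72) = 26.4 × 1.332885 = 35.1882
Index = Σ wᵢ·(p₁ᵢ/p₀ᵢ) = 31.9661 + 10.9122 + 24.3077 + 35.1882 = 102.3742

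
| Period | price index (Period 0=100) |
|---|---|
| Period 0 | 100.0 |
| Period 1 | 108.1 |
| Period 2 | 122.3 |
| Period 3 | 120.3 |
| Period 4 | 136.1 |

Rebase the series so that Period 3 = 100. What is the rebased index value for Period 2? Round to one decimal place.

Rebased(Period 2) = 122.3 / 120.3 × 100 = 101.6625

101.7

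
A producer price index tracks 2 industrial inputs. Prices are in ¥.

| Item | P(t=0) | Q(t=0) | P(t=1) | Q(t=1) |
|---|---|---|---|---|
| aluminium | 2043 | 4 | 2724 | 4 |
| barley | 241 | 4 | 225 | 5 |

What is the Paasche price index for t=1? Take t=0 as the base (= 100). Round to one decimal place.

Paasche price index uses current-period quantities as weights.
ΣP(t=1)·Q(t=1) = 2724×4 + 225×5 = 10896 + 1125 = 12021
ΣP(t=0)·Q(t=1) = 2043×4 + 241×5 = 8172 + 1205 = 9377
Index = 12021 / 9377 × 100 = 128.1967

128.2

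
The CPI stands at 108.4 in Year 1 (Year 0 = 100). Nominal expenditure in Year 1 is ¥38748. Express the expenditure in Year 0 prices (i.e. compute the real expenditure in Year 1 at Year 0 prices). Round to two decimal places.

Real = Nominal ÷ (Index/100) = 38748 ÷ (108.4/100)
     = 38748 ÷ 1.084 = 35745.3875

35745.39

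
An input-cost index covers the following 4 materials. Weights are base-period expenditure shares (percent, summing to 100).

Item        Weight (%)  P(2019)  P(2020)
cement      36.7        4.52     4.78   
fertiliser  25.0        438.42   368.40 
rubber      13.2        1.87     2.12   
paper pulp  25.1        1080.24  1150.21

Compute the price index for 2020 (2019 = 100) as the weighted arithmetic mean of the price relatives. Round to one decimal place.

101.5

cement: 36.7 × (4.78/4.52) = 36.7 × 1.057522 = 38.8111
fertiliser: 25.0 × (368.40/438.42) = 25.0 × 0.840290 = 21.0073
rubber: 13.2 × (2.12/1.87) = 13.2 × 1.133690 = 14.9647
paper pulp: 25.1 × (1150.21/1080.24) = 25.1 × 1.064773 = 26.7258
Index = Σ wᵢ·(p₁ᵢ/p₀ᵢ) = 38.8111 + 21.0073 + 14.9647 + 26.7258 = 101.5088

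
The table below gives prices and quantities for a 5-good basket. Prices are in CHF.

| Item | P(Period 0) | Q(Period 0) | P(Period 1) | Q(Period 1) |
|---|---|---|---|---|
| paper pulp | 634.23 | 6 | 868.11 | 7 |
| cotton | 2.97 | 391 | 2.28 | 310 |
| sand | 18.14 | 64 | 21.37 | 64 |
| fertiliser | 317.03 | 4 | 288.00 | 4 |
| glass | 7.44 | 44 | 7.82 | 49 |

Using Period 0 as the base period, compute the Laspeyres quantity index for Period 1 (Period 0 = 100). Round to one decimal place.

105.6

Laspeyres quantity index uses base-period prices as weights.
ΣP(Period 0)·Q(Period 1) = 634.23×7 + 2.97×310 + 18.14×64 + 317.03×4 + 7.44×49 = 4439.61 + 920.7 + 1160.96 + 1268.12 + 364.56 = 8153.95
ΣP(Period 0)·Q(Period 0) = 634.23×6 + 2.97×391 + 18.14×64 + 317.03×4 + 7.44×44 = 3805.38 + 1161.27 + 1160.96 + 1268.12 + 327.36 = 7723.09
Index = 8153.95 / 7723.09 × 100 = 105.5789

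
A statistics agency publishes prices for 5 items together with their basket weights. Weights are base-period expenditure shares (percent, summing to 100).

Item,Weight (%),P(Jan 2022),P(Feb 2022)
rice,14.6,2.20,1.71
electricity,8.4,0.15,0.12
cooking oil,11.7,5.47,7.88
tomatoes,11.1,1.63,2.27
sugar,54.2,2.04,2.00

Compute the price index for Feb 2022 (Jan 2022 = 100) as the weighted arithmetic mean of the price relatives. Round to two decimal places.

103.52

rice: 14.6 × (1.71/2.20) = 14.6 × 0.777273 = 11.3482
electricity: 8.4 × (0.12/0.15) = 8.4 × 0.800000 = 6.7200
cooking oil: 11.7 × (7.88/5.47) = 11.7 × 1.440585 = 16.8548
tomatoes: 11.1 × (2.27/1.63) = 11.1 × 1.392638 = 15.4583
sugar: 54.2 × (2.00/2.04) = 54.2 × 0.980392 = 53.1373
Index = Σ wᵢ·(p₁ᵢ/p₀ᵢ) = 11.3482 + 6.7200 + 16.8548 + 15.4583 + 53.1373 = 103.5186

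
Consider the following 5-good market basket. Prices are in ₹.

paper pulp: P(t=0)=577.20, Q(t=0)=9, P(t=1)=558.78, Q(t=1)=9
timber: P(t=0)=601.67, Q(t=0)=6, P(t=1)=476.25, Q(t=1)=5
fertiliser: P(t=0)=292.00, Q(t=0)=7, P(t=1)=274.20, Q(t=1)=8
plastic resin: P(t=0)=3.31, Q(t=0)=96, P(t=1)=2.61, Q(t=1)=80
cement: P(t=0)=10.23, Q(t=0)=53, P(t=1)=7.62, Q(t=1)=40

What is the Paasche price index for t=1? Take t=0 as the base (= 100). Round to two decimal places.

Paasche price index uses current-period quantities as weights.
ΣP(t=1)·Q(t=1) = 558.78×9 + 476.25×5 + 274.20×8 + 2.61×80 + 7.62×40 = 5029.02 + 2381.25 + 2193.6 + 208.8 + 304.8 = 10117.47
ΣP(t=0)·Q(t=1) = 577.20×9 + 601.67×5 + 292.00×8 + 3.31×80 + 10.23×40 = 5194.8 + 3008.35 + 2336 + 264.8 + 409.2 = 11213.15
Index = 10117.47 / 11213.15 × 100 = 90.2286

90.23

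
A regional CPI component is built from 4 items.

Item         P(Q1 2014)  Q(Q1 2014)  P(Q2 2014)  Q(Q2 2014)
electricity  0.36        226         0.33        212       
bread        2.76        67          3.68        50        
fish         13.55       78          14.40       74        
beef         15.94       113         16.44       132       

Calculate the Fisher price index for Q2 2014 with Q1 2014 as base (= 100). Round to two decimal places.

Laspeyres component (base-period weights):
ΣP(Q2 2014)Q(Q1 2014) = 0.33×226 + 3.68×67 + 14.40×78 + 16.44×113 = 74.58 + 246.56 + 1123.2 + 1857.72 = 3302.06
ΣP(Q1 2014)Q(Q1 2014) = 0.36×226 + 2.76×67 + 13.55×78 + 15.94×113 = 81.36 + 184.92 + 1056.9 + 1801.22 = 3124.4
L = 3302.06 / 3124.4 × 100 = 105.6862
Paasche component (current-period weights):
ΣP(Q2 2014)Q(Q2 2014) = 0.33×212 + 3.68×50 + 14.40×74 + 16.44×132 = 69.96 + 184 + 1065.6 + 2170.08 = 3489.64
ΣP(Q1 2014)Q(Q2 2014) = 0.36×212 + 2.76×50 + 13.55×74 + 15.94×132 = 76.32 + 138 + 1002.7 + 2104.08 = 3321.1
P = 3489.64 / 3321.1 × 100 = 105.0748
Fisher = √(L × P) = √(105.6862 × 105.0748) = 105.3801

105.38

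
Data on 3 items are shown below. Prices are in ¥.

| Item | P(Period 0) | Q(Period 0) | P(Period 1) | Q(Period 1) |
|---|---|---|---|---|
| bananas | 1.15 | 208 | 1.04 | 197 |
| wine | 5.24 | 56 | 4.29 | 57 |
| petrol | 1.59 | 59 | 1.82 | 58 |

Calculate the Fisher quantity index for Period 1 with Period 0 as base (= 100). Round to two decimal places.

Laspeyres component (base-period weights):
ΣP(Period 0)Q(Period 1) = 1.15×197 + 5.24×57 + 1.59×58 = 226.55 + 298.68 + 92.22 = 617.45
ΣP(Period 0)Q(Period 0) = 1.15×208 + 5.24×56 + 1.59×59 = 239.2 + 293.44 + 93.81 = 626.45
L = 617.45 / 626.45 × 100 = 98.5633
Paasche component (current-period weights):
ΣP(Period 1)Q(Period 1) = 1.04×197 + 4.29×57 + 1.82×58 = 204.88 + 244.53 + 105.56 = 554.97
ΣP(Period 1)Q(Period 0) = 1.04×208 + 4.29×56 + 1.82×59 = 216.32 + 240.24 + 107.38 = 563.94
P = 554.97 / 563.94 × 100 = 98.4094
Fisher = √(L × P) = √(98.5633 × 98.4094) = 98.4863

98.49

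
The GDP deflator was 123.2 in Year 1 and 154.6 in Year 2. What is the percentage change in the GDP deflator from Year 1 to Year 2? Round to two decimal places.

25.49%

Change = (154.6 − 123.2) / 123.2 × 100
       = 31.4 / 123.2 × 100 = 25.4870%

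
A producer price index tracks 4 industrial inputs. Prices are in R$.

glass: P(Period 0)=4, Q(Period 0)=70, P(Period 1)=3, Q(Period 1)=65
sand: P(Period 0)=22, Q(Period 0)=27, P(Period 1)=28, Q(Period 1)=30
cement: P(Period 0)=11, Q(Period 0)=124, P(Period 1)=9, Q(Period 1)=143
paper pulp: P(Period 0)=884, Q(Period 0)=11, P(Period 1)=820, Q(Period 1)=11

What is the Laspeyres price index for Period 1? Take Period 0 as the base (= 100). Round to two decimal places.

Laspeyres price index uses base-period quantities as weights.
ΣP(Period 1)·Q(Period 0) = 3×70 + 28×27 + 9×124 + 820×11 = 210 + 756 + 1116 + 9020 = 11102
ΣP(Period 0)·Q(Period 0) = 4×70 + 22×27 + 11×124 + 884×11 = 280 + 594 + 1364 + 9724 = 11962
Index = 11102 / 11962 × 100 = 92.8106

92.81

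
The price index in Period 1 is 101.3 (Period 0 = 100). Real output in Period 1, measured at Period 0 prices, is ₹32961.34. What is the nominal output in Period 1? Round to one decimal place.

Nominal = Real × (Index/100) = 32961.34 × (101.3/100)
        = 32961.34 × 1.013 = 33389.8374

33389.8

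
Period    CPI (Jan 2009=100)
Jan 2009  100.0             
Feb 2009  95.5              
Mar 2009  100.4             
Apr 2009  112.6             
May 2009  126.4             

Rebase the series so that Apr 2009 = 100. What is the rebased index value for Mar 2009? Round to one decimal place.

Rebased(Mar 2009) = 100.4 / 112.6 × 100 = 89.1652

89.2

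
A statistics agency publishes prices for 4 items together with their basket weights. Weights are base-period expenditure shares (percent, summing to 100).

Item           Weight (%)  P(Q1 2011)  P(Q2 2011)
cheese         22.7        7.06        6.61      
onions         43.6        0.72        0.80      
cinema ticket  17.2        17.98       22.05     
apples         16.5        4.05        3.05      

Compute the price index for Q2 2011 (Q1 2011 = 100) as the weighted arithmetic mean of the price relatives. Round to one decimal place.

cheese: 22.7 × (6.61/7.06) = 22.7 × 0.936261 = 21.2531
onions: 43.6 × (0.80/0.72) = 43.6 × 1.111111 = 48.4444
cinema ticket: 17.2 × (22.05/17.98) = 17.2 × 1.226363 = 21.0934
apples: 16.5 × (3.05/4.05) = 16.5 × 0.753086 = 12.4259
Index = Σ wᵢ·(p₁ᵢ/p₀ᵢ) = 21.2531 + 48.4444 + 21.0934 + 12.4259 = 103.2169

103.2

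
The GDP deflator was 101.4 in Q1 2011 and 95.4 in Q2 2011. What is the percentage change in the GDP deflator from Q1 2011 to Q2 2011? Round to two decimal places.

-5.92%

Change = (95.4 − 101.4) / 101.4 × 100
       = -6.0 / 101.4 × 100 = -5.9172%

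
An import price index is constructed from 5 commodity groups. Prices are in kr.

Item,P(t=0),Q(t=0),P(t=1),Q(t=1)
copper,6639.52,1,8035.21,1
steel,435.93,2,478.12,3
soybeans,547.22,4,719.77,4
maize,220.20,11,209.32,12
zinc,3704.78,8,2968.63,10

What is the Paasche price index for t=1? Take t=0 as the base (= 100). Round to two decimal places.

89.40

Paasche price index uses current-period quantities as weights.
ΣP(t=1)·Q(t=1) = 8035.21×1 + 478.12×3 + 719.77×4 + 209.32×12 + 2968.63×10 = 8035.21 + 1434.36 + 2879.08 + 2511.84 + 29686.3 = 44546.79
ΣP(t=0)·Q(t=1) = 6639.52×1 + 435.93×3 + 547.22×4 + 220.20×12 + 3704.78×10 = 6639.52 + 1307.79 + 2188.88 + 2642.4 + 37047.8 = 49826.39
Index = 44546.79 / 49826.39 × 100 = 89.4040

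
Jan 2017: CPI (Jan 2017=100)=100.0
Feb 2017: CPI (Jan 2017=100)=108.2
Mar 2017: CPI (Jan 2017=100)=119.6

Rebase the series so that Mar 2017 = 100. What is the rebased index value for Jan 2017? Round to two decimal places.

Rebased(Jan 2017) = 100.0 / 119.6 × 100 = 83.6120

83.61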